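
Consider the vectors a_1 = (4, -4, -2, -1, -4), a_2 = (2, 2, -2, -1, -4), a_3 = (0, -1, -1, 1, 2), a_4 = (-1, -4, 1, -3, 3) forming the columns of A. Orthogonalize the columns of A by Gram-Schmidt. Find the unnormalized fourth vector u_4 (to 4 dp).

u_4 = (-0.4459, -0.1486, -1.0310, -3.2324, 1.0263)

q_1 = a_1/‖a_1‖ = (4, -4, -2, -1, -4)/7.2801 = (0.5494, -0.5494, -0.2747, -0.1374, -0.5494).
r_{12} = q_1·a_2 = 2.8846.
u_2 = a_2 − 2.8846·q_1 = (0.4151, 3.5849, -1.2075, -0.6038, -2.4151).
‖u_2‖ = 4.5474, so q_2 = (0.0913, 0.7883, -0.2655, -0.1328, -0.5311).
r_{13} = q_1·a_3 = -0.4121; r_{23} = q_2·a_3 = -1.7177.
u_3 = a_3 + 0.4121·q_1 + 1.7177·q_2 = (0.3832, 0.1277, -1.5693, 0.7153, 0.8613).
‖u_3‖ = 1.9697, so q_3 = (0.1946, 0.0649, -0.7968, 0.3632, 0.4373).
r_{14} = q_1·a_4 = 0.1374; r_{24} = q_2·a_4 = -4.7051; r_{34} = q_3·a_4 = -1.0284.
u_4 = a_4 − 0.1374·q_1 + 4.7051·q_2 + 1.0284·q_3 = (-0.4459, -0.1486, -1.0310, -3.2324, 1.0263).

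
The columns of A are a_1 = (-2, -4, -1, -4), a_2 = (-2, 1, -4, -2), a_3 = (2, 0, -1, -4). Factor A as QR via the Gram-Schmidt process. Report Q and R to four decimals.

a_1 = (-2, -4, -1, -4); ‖a_1‖ = 6.0828, so q_1 = (-0.3288, -0.6576, -0.1644, -0.6576).
q_1·a_2 = (-0.3288)·(-2) + (-0.6576)·1 + (-0.1644)·(-4) + (-0.6576)·(-2) = 1.9728.
u_2 = a_2 − 1.9728·q_1 = (-1.3514, 2.2973, -3.6757, -0.7027).
‖u_2‖ = 4.5944, so q_2 = (-0.2941, 0.5000, -0.8000, -0.1529).
q_1·a_3 = (-0.3288)·2 + (-0.6576)·0 + (-0.1644)·(-1) + (-0.6576)·(-4) = 2.1372; q_2·a_3 = (-0.2941)·2 + 0.5000·0 + (-0.8000)·(-1) + (-0.1529)·(-4) = 0.8236.
u_3 = a_3 − 2.1372·q_1 − 0.8236·q_2 = (2.9449, 0.9936, 0.0102, -2.4686).
‖u_3‖ = 3.9692, so q_3 = (0.7420, 0.2503, 0.0026, -0.6220).

Q = [[-0.3288, -0.2941, 0.7420], [-0.6576, 0.5000, 0.2503], [-0.1644, -0.8000, 0.0026], [-0.6576, -0.1529, -0.6220]], R = [[6.0828, 1.9728, 2.1372], [0.0000, 4.5944, 0.8236], [0.0000, 0.0000, 3.9692]]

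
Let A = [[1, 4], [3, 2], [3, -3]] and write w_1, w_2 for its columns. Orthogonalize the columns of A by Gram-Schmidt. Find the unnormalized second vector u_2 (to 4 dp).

w_1 = (1, 3, 3); ‖w_1‖ = 4.3589, so q_1 = (0.2294, 0.6882, 0.6882).
q_1·w_2 = 0.2294·4 + 0.6882·2 + 0.6882·(-3) = 0.2294.
u_2 = w_2 − 0.2294·q_1 = (3.9474, 1.8421, -3.1579).

u_2 = (3.9474, 1.8421, -3.1579)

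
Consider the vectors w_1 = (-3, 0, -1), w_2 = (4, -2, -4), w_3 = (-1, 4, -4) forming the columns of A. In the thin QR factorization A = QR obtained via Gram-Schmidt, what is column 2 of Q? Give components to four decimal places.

q_2 = (0.2941, -0.3676, -0.8823)

q_1 = w_1/‖w_1‖ = (-3, 0, -1)/3.1623 = (-0.9487, 0.0000, -0.3162).
r_{12} = q_1·w_2 = -2.5298.
u_2 = w_2 + 2.5298·q_1 = (1.6000, -2.0000, -4.8000).
‖u_2‖ = 5.4406, so q_2 = (0.2941, -0.3676, -0.8823).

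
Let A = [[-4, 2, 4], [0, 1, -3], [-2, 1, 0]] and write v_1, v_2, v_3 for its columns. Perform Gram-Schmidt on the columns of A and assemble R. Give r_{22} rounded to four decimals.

r_{22} = 1.0000

q_1 = v_1/‖v_1‖ = (-4, 0, -2)/4.4721 = (-0.8944, 0.0000, -0.4472).
r_{12} = q_1·v_2 = -2.2361.
u_2 = v_2 + 2.2361·q_1 = (0.0000, 1.0000, 0.0000).
r_{22} = ‖u_2‖ = 1.0000.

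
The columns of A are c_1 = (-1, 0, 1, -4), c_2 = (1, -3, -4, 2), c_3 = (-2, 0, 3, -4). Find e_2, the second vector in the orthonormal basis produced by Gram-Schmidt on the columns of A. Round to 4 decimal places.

e_2 = (0.0612, -0.6608, -0.7220, -0.1958)

c_1 = (-1, 0, 1, -4); ‖c_1‖ = 4.2426, so e_1 = (-0.2357, 0.0000, 0.2357, -0.9428).
e_1·c_2 = (-0.2357)·1 + 0.0000·(-3) + 0.2357·(-4) + (-0.9428)·2 = -3.0641.
u_2 = c_2 + 3.0641·e_1 = (0.2778, -3.0000, -3.2778, -0.8889).
‖u_2‖ = 4.5399, so e_2 = (0.0612, -0.6608, -0.7220, -0.1958).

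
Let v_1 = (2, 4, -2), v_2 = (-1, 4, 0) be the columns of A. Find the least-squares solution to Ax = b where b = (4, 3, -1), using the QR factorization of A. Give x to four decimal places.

x = (1.2358, -0.5472)

q_1 = v_1/‖v_1‖ = (2, 4, -2)/4.8990 = (0.4082, 0.8165, -0.4082).
r_{12} = q_1·v_2 = 2.8577.
u_2 = v_2 − 2.8577·q_1 = (-2.1667, 1.6667, 1.1667).
‖u_2‖ = 2.9721, so q_2 = (-0.7290, 0.5608, 0.3925).
Qᵀb = (4.4907, -1.6262).
Back-substitute: x_2 = -1.6262/2.9721 = -0.5472.
x_1 = (4.4907 − 2.8577·(-0.5472))/4.8990 = 1.2358.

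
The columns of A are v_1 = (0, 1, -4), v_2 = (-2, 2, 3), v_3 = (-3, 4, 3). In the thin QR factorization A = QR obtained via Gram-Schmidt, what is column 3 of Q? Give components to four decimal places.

q_3 = (0.8001, 0.5819, 0.1455)

v_1 = (0, 1, -4); ‖v_1‖ = 4.1231, so q_1 = (0.0000, 0.2425, -0.9701).
q_1·v_2 = 0.0000·(-2) + 0.2425·2 + (-0.9701)·3 = -2.4254.
u_2 = v_2 + 2.4254·q_1 = (-2.0000, 2.5882, 0.6471).
‖u_2‖ = 3.3343, so q_2 = (-0.5998, 0.7762, 0.1941).
q_1·v_3 = 0.0000·(-3) + 0.2425·4 + (-0.9701)·3 = -1.9403; q_2·v_3 = (-0.5998)·(-3) + 0.7762·4 + 0.1941·3 = 5.4866.
u_3 = v_3 + 1.9403·q_1 − 5.4866·q_2 = (0.2910, 0.2116, 0.0529).
‖u_3‖ = 0.3637, so q_3 = (0.8001, 0.5819, 0.1455).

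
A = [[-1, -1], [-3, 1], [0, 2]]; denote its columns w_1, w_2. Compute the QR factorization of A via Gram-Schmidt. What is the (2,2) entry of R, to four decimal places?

w_1 = (-1, -3, 0); ‖w_1‖ = 3.1623, so e_1 = (-0.3162, -0.9487, 0.0000).
e_1·w_2 = (-0.3162)·(-1) + (-0.9487)·1 + 0.0000·2 = -0.6325.
u_2 = w_2 + 0.6325·e_1 = (-1.2000, 0.4000, 2.0000).
r_{22} = ‖u_2‖ = 2.3664.

r_{22} = 2.3664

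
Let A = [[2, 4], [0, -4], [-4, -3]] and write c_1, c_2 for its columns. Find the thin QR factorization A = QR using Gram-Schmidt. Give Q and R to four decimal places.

e_1 = c_1/‖c_1‖ = (2, 0, -4)/4.4721 = (0.4472, 0.0000, -0.8944).
r_{12} = e_1·c_2 = 4.4721.
u_2 = c_2 − 4.4721·e_1 = (2.0000, -4.0000, 1.0000).
‖u_2‖ = 4.5826, so e_2 = (0.4364, -0.8729, 0.2182).

Q = [[0.4472, 0.4364], [0.0000, -0.8729], [-0.8944, 0.2182]], R = [[4.4721, 4.4721], [0.0000, 4.5826]]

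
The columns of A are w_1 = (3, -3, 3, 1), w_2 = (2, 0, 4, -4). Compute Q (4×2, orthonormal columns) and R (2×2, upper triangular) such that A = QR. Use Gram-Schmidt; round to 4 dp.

q_1 = w_1/‖w_1‖ = (3, -3, 3, 1)/5.2915 = (0.5669, -0.5669, 0.5669, 0.1890).
r_{12} = q_1·w_2 = 2.6458.
u_2 = w_2 − 2.6458·q_1 = (0.5000, 1.5000, 2.5000, -4.5000).
‖u_2‖ = 5.3852, so q_2 = (0.0928, 0.2785, 0.4642, -0.8356).

Q = [[0.5669, 0.0928], [-0.5669, 0.2785], [0.5669, 0.4642], [0.1890, -0.8356]], R = [[5.2915, 2.6458], [0.0000, 5.3852]]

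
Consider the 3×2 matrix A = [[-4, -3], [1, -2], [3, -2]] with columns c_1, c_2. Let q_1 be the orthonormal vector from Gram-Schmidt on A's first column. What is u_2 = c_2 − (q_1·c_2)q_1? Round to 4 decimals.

c_1 = (-4, 1, 3); ‖c_1‖ = 5.0990, so q_1 = (-0.7845, 0.1961, 0.5883).
q_1·c_2 = (-0.7845)·(-3) + 0.1961·(-2) + 0.5883·(-2) = 0.7845.
u_2 = c_2 − 0.7845·q_1 = (-2.3846, -2.1538, -2.4615).

u_2 = (-2.3846, -2.1538, -2.4615)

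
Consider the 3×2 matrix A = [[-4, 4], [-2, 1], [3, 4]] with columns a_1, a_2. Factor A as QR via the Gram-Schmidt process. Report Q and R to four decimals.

a_1 = (-4, -2, 3); ‖a_1‖ = 5.3852, so q_1 = (-0.7428, -0.3714, 0.5571).
q_1·a_2 = (-0.7428)·4 + (-0.3714)·1 + 0.5571·4 = -1.1142.
u_2 = a_2 + 1.1142·q_1 = (3.1724, 0.5862, 4.6207).
‖u_2‖ = 5.6355, so q_2 = (0.5629, 0.1040, 0.8199).

Q = [[-0.7428, 0.5629], [-0.3714, 0.1040], [0.5571, 0.8199]], R = [[5.3852, -1.1142], [0.0000, 5.6355]]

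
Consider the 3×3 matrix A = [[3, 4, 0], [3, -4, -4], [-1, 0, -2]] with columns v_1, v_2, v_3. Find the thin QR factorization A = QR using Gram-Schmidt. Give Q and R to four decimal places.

Q = [[0.6882, 0.7071, -0.1622], [0.6882, -0.7071, -0.1622], [-0.2294, 0.0000, -0.9733]], R = [[4.3589, 0.0000, -2.2942], [0.0000, 5.6569, 2.8284], [0.0000, 0.0000, 2.5955]]

q_1 = v_1/‖v_1‖ = (3, 3, -1)/4.3589 = (0.6882, 0.6882, -0.2294).
r_{12} = q_1·v_2 = 0.0000.
u_2 = v_2 + 0.0000·q_1 = (4.0000, -4.0000, 0.0000).
‖u_2‖ = 5.6569, so q_2 = (0.7071, -0.7071, 0.0000).
r_{13} = q_1·v_3 = -2.2942; r_{23} = q_2·v_3 = 2.8284.
u_3 = v_3 + 2.2942·q_1 − 2.8284·q_2 = (-0.4211, -0.4211, -2.5263).
‖u_3‖ = 2.5955, so q_3 = (-0.1622, -0.1622, -0.9733).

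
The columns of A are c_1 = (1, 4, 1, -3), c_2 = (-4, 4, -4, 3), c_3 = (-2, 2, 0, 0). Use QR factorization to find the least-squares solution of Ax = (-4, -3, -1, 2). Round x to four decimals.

q_1 = c_1/‖c_1‖ = (1, 4, 1, -3)/5.1962 = (0.1925, 0.7698, 0.1925, -0.5774).
r_{12} = q_1·c_2 = -0.1925.
u_2 = c_2 + 0.1925·q_1 = (-3.9630, 4.1481, -3.9630, 2.8889).
‖u_2‖ = 7.5474, so q_2 = (-0.5251, 0.5496, -0.5251, 0.3828).
r_{13} = q_1·c_3 = 1.1547; r_{23} = q_2·c_3 = 2.1494.
u_3 = c_3 − 1.1547·q_1 − 2.1494·q_2 = (-1.0936, -0.0702, 0.9064, -0.1560).
‖u_3‖ = 1.4307, so q_3 = (-0.7644, -0.0491, 0.6335, -0.1091).
Qᵀb = (-4.4264, 1.7421, 2.3532).
Back-substitute: x_3 = 2.3532/1.4307 = 1.6449.
x_2 = (1.7421 − 2.1494·1.6449)/7.5474 = -0.2376.
x_1 = (-4.4264 + 0.1925·(-0.2376) − 1.1547·1.6449)/5.1962 = -1.2262.

x = (-1.2262, -0.2376, 1.6449)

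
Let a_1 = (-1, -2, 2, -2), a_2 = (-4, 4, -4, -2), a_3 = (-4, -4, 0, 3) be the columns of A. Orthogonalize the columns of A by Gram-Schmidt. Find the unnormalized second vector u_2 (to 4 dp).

u_2 = (-4.6154, 2.7692, -2.7692, -3.2308)

a_1 = (-1, -2, 2, -2); ‖a_1‖ = 3.6056, so e_1 = (-0.2774, -0.5547, 0.5547, -0.5547).
e_1·a_2 = (-0.2774)·(-4) + (-0.5547)·4 + 0.5547·(-4) + (-0.5547)·(-2) = -2.2188.
u_2 = a_2 + 2.2188·e_1 = (-4.6154, 2.7692, -2.7692, -3.2308).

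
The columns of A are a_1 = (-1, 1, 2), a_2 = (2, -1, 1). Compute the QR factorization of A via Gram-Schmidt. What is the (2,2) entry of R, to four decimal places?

a_1 = (-1, 1, 2); ‖a_1‖ = 2.4495, so q_1 = (-0.4082, 0.4082, 0.8165).
q_1·a_2 = (-0.4082)·2 + 0.4082·(-1) + 0.8165·1 = -0.4082.
u_2 = a_2 + 0.4082·q_1 = (1.8333, -0.8333, 1.3333).
r_{22} = ‖u_2‖ = 2.4152.

r_{22} = 2.4152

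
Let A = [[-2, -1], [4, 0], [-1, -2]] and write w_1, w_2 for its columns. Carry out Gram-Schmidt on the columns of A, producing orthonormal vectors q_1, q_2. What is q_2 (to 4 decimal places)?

q_2 = (-0.3007, -0.3701, -0.8790)

q_1 = w_1/‖w_1‖ = (-2, 4, -1)/4.5826 = (-0.4364, 0.8729, -0.2182).
r_{12} = q_1·w_2 = 0.8729.
u_2 = w_2 − 0.8729·q_1 = (-0.6190, -0.7619, -1.8095).
‖u_2‖ = 2.0587, so q_2 = (-0.3007, -0.3701, -0.8790).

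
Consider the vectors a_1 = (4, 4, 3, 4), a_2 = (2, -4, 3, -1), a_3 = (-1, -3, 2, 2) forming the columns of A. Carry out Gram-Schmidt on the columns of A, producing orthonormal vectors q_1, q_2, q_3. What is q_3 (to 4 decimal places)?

a_1 = (4, 4, 3, 4); ‖a_1‖ = 7.5498, so q_1 = (0.5298, 0.5298, 0.3974, 0.5298).
q_1·a_2 = 0.5298·2 + 0.5298·(-4) + 0.3974·3 + 0.5298·(-1) = -0.3974.
u_2 = a_2 + 0.3974·q_1 = (2.2105, -3.7895, 3.1579, -0.7895).
‖u_2‖ = 5.4628, so q_2 = (0.4047, -0.6937, 0.5781, -0.1445).
q_1·a_3 = 0.5298·(-1) + 0.5298·(-3) + 0.3974·2 + 0.5298·2 = -0.2649; q_2·a_3 = 0.4047·(-1) + (-0.6937)·(-3) + 0.5781·2 + (-0.1445)·2 = 2.5435.
u_3 = a_3 + 0.2649·q_1 − 2.5435·q_2 = (-1.8889, -1.0952, 0.6349, 2.5079).
‖u_3‖ = 3.3853, so q_3 = (-0.5580, -0.3235, 0.1876, 0.7408).

q_3 = (-0.5580, -0.3235, 0.1876, 0.7408)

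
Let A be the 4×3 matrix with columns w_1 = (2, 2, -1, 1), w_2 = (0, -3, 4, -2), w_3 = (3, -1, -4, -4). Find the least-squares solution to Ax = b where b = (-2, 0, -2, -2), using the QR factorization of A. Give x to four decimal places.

w_1 = (2, 2, -1, 1); ‖w_1‖ = 3.1623, so q_1 = (0.6325, 0.6325, -0.3162, 0.3162).
q_1·w_2 = 0.6325·0 + 0.6325·(-3) + (-0.3162)·4 + 0.3162·(-2) = -3.7947.
u_2 = w_2 + 3.7947·q_1 = (2.4000, -0.6000, 2.8000, -0.8000).
‖u_2‖ = 3.8210, so q_2 = (0.6281, -0.1570, 0.7328, -0.2094).
q_1·w_3 = 0.6325·3 + 0.6325·(-1) + (-0.3162)·(-4) + 0.3162·(-4) = 1.2649; q_2·w_3 = 0.6281·3 + (-0.1570)·(-1) + 0.7328·(-4) + (-0.2094)·(-4) = -0.0523.
u_3 = w_3 − 1.2649·q_1 + 0.0523·q_2 = (2.2329, -1.8082, -3.5616, -4.4110).
‖u_3‖ = 6.3559, so q_3 = (0.3513, -0.2845, -0.5604, -0.6940).
Qᵀb = (-1.2649, -2.3031, 1.8061).
Back-substitute: x_3 = 1.8061/6.3559 = 0.2842.
x_2 = (-2.3031 + 0.0523·0.2842)/3.8210 = -0.5988.
x_1 = (-1.2649 + 3.7947·(-0.5988) − 1.2649·0.2842)/3.1623 = -1.2323.

x = (-1.2323, -0.5988, 0.2842)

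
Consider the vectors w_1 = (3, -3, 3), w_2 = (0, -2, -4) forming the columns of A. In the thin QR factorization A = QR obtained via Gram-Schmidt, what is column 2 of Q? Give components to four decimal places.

e_2 = (0.1543, -0.6172, -0.7715)

e_1 = w_1/‖w_1‖ = (3, -3, 3)/5.1962 = (0.5774, -0.5774, 0.5774).
r_{12} = e_1·w_2 = -1.1547.
u_2 = w_2 + 1.1547·e_1 = (0.6667, -2.6667, -3.3333).
‖u_2‖ = 4.3205, so e_2 = (0.1543, -0.6172, -0.7715).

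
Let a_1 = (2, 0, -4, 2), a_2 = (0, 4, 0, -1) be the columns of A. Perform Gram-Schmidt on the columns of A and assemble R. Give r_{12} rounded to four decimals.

r_{12} = -0.4082

a_1 = (2, 0, -4, 2); ‖a_1‖ = 4.8990, so e_1 = (0.4082, 0.0000, -0.8165, 0.4082).
r_{12} = e_1·a_2 = -0.4082.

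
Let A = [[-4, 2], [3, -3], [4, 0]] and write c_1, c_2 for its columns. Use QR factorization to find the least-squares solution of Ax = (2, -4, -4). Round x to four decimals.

e_1 = c_1/‖c_1‖ = (-4, 3, 4)/6.4031 = (-0.6247, 0.4685, 0.6247).
r_{12} = e_1·c_2 = -2.6550.
u_2 = c_2 + 2.6550·e_1 = (0.3415, -1.7561, 1.6585).
‖u_2‖ = 2.4395, so e_2 = (0.1400, -0.7199, 0.6799).
Qᵀb = (-5.6223, 0.4399).
Back-substitute: x_2 = 0.4399/2.4395 = 0.1803.
x_1 = (-5.6223 + 2.6550·0.1803)/6.4031 = -0.8033.

x = (-0.8033, 0.1803)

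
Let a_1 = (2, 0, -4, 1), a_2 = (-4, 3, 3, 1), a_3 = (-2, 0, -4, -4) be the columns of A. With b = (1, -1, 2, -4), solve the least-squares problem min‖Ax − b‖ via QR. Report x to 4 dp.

x = (-1.2856, -0.7768, 0.2797)

a_1 = (2, 0, -4, 1); ‖a_1‖ = 4.5826, so q_1 = (0.4364, 0.0000, -0.8729, 0.2182).
q_1·a_2 = 0.4364·(-4) + 0.0000·3 + (-0.8729)·3 + 0.2182·1 = -4.1461.
u_2 = a_2 + 4.1461·q_1 = (-2.1905, 3.0000, -0.6190, 1.9048).
‖u_2‖ = 4.2201, so q_2 = (-0.5191, 0.7109, -0.1467, 0.4514).
q_1·a_3 = 0.4364·(-2) + 0.0000·0 + (-0.8729)·(-4) + 0.2182·(-4) = 1.7457; q_2·a_3 = (-0.5191)·(-2) + 0.7109·0 + (-0.1467)·(-4) + 0.4514·(-4) = -0.1805.
u_3 = a_3 − 1.7457·q_1 + 0.1805·q_2 = (-2.8556, 0.1283, -2.5027, -4.2995).
‖u_3‖ = 5.7376, so q_3 = (-0.4977, 0.0224, -0.4362, -0.7494).
Qᵀb = (-2.1822, -3.3287, 1.6050).
Back-substitute: x_3 = 1.6050/5.7376 = 0.2797.
x_2 = (-3.3287 + 0.1805·0.2797)/4.2201 = -0.7768.
x_1 = (-2.1822 + 4.1461·(-0.7768) − 1.7457·0.2797)/4.5826 = -1.2856.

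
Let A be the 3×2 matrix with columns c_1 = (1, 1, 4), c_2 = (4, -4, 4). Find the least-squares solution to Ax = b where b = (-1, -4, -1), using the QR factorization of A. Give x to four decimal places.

q_1 = c_1/‖c_1‖ = (1, 1, 4)/4.2426 = (0.2357, 0.2357, 0.9428).
r_{12} = q_1·c_2 = 3.7712.
u_2 = c_2 − 3.7712·q_1 = (3.1111, -4.8889, 0.4444).
‖u_2‖ = 5.8119, so q_2 = (0.5353, -0.8412, 0.0765).
Qᵀb = (-2.1213, 2.7530).
Back-substitute: x_2 = 2.7530/5.8119 = 0.4737.
x_1 = (-2.1213 − 3.7712·0.4737)/4.2426 = -0.9211.

x = (-0.9211, 0.4737)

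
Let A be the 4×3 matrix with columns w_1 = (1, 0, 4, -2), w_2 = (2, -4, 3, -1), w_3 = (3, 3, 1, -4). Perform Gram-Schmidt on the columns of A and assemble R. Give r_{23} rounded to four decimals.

r_{23} = -2.4711

w_1 = (1, 0, 4, -2); ‖w_1‖ = 4.5826, so q_1 = (0.2182, 0.0000, 0.8729, -0.4364).
q_1·w_2 = 0.2182·2 + 0.0000·(-4) + 0.8729·3 + (-0.4364)·(-1) = 3.4915.
u_2 = w_2 − 3.4915·q_1 = (1.2381, -4.0000, -0.0476, 0.5238).
‖u_2‖ = 4.2201, so q_2 = (0.2934, -0.9478, -0.0113, 0.1241).
r_{23} = q_2·w_3 = -2.4711.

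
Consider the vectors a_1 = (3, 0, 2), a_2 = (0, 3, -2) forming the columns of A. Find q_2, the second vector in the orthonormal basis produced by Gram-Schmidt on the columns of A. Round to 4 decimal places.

a_1 = (3, 0, 2); ‖a_1‖ = 3.6056, so q_1 = (0.8321, 0.0000, 0.5547).
q_1·a_2 = 0.8321·0 + 0.0000·3 + 0.5547·(-2) = -1.1094.
u_2 = a_2 + 1.1094·q_1 = (0.9231, 3.0000, -1.3846).
‖u_2‖ = 3.4306, so q_2 = (0.2691, 0.8745, -0.4036).

q_2 = (0.2691, 0.8745, -0.4036)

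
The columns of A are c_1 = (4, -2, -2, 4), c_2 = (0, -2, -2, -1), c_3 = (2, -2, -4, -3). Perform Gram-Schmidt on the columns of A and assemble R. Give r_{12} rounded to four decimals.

r_{12} = 0.6325

c_1 = (4, -2, -2, 4); ‖c_1‖ = 6.3246, so e_1 = (0.6325, -0.3162, -0.3162, 0.6325).
r_{12} = e_1·c_2 = 0.6325.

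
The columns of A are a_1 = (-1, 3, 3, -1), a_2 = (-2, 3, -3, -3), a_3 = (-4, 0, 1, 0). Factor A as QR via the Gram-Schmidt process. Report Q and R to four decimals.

e_1 = a_1/‖a_1‖ = (-1, 3, 3, -1)/4.4721 = (-0.2236, 0.6708, 0.6708, -0.2236).
r_{12} = e_1·a_2 = 1.1180.
u_2 = a_2 − 1.1180·e_1 = (-1.7500, 2.2500, -3.7500, -2.7500).
‖u_2‖ = 5.4544, so e_2 = (-0.3208, 0.4125, -0.6875, -0.5042).
r_{13} = e_1·a_3 = 1.5652; r_{23} = e_2·a_3 = 0.5959.
u_3 = a_3 − 1.5652·e_1 − 0.5959·e_2 = (-3.4588, -1.2958, 0.3597, 0.6504).
‖u_3‖ = 3.7676, so e_3 = (-0.9180, -0.3439, 0.0955, 0.1726).

Q = [[-0.2236, -0.3208, -0.9180], [0.6708, 0.4125, -0.3439], [0.6708, -0.6875, 0.0955], [-0.2236, -0.5042, 0.1726]], R = [[4.4721, 1.1180, 1.5652], [0.0000, 5.4544, 0.5959], [0.0000, 0.0000, 3.7676]]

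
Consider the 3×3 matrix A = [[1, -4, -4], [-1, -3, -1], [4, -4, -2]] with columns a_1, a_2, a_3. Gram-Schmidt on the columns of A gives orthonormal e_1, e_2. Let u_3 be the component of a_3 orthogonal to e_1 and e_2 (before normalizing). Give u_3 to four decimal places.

u_3 = (-1.3541, 1.0156, 0.5924)

a_1 = (1, -1, 4); ‖a_1‖ = 4.2426, so e_1 = (0.2357, -0.2357, 0.9428).
e_1·a_2 = 0.2357·(-4) + (-0.2357)·(-3) + 0.9428·(-4) = -4.0069.
u_2 = a_2 + 4.0069·e_1 = (-3.0556, -3.9444, -0.2222).
‖u_2‖ = 4.9944, so e_2 = (-0.6118, -0.7898, -0.0445).
e_1·a_3 = 0.2357·(-4) + (-0.2357)·(-1) + 0.9428·(-2) = -2.5927; e_2·a_3 = (-0.6118)·(-4) + (-0.7898)·(-1) + (-0.0445)·(-2) = 3.3259.
u_3 = a_3 + 2.5927·e_1 − 3.3259·e_2 = (-1.3541, 1.0156, 0.5924).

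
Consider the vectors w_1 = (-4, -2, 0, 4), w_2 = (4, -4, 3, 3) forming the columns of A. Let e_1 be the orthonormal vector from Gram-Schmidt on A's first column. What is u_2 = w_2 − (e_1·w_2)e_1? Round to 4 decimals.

u_2 = (4.4444, -3.7778, 3.0000, 2.5556)

e_1 = w_1/‖w_1‖ = (-4, -2, 0, 4)/6.0000 = (-0.6667, -0.3333, 0.0000, 0.6667).
r_{12} = e_1·w_2 = 0.6667.
u_2 = w_2 − 0.6667·e_1 = (4.4444, -3.7778, 3.0000, 2.5556).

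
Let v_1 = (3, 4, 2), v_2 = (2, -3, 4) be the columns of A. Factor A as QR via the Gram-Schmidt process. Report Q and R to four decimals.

v_1 = (3, 4, 2); ‖v_1‖ = 5.3852, so e_1 = (0.5571, 0.7428, 0.3714).
e_1·v_2 = 0.5571·2 + 0.7428·(-3) + 0.3714·4 = 0.3714.
u_2 = v_2 − 0.3714·e_1 = (1.7931, -3.2759, 3.8621).
‖u_2‖ = 5.3723, so e_2 = (0.3338, -0.6098, 0.7189).

Q = [[0.5571, 0.3338], [0.7428, -0.6098], [0.3714, 0.7189]], R = [[5.3852, 0.3714], [0.0000, 5.3723]]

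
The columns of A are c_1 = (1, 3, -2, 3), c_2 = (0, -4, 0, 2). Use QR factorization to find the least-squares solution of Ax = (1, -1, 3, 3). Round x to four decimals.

x = (0.1887, 0.5566)

c_1 = (1, 3, -2, 3); ‖c_1‖ = 4.7958, so e_1 = (0.2085, 0.6255, -0.4170, 0.6255).
e_1·c_2 = 0.2085·0 + 0.6255·(-4) + (-0.4170)·0 + 0.6255·2 = -1.2511.
u_2 = c_2 + 1.2511·e_1 = (0.2609, -3.2174, -0.5217, 2.7826).
‖u_2‖ = 4.2936, so e_2 = (0.0608, -0.7494, -0.1215, 0.6481).
Qᵀb = (0.2085, 2.3898).
Back-substitute: x_2 = 2.3898/4.2936 = 0.5566.
x_1 = (0.2085 + 1.2511·0.5566)/4.7958 = 0.1887.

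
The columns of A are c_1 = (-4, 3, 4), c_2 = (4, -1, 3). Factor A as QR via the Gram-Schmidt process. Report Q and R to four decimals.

Q = [[-0.6247, 0.6660], [0.4685, -0.0979], [0.6247, 0.7395]], R = [[6.4031, -1.0932], [0.0000, 4.9804]]

c_1 = (-4, 3, 4); ‖c_1‖ = 6.4031, so q_1 = (-0.6247, 0.4685, 0.6247).
q_1·c_2 = (-0.6247)·4 + 0.4685·(-1) + 0.6247·3 = -1.0932.
u_2 = c_2 + 1.0932·q_1 = (3.3171, -0.4878, 3.6829).
‖u_2‖ = 4.9804, so q_2 = (0.6660, -0.0979, 0.7395).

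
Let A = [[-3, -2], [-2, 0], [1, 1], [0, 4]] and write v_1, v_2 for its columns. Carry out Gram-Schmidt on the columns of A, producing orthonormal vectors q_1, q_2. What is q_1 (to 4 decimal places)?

q_1 = (-0.8018, -0.5345, 0.2673, 0.0000)

q_1 = v_1/‖v_1‖ = (-3, -2, 1, 0)/3.7417 = (-0.8018, -0.5345, 0.2673, 0.0000).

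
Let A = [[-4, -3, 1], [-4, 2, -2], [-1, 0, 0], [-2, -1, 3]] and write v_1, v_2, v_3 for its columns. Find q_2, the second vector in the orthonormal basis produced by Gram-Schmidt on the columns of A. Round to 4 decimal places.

v_1 = (-4, -4, -1, -2); ‖v_1‖ = 6.0828, so q_1 = (-0.6576, -0.6576, -0.1644, -0.3288).
q_1·v_2 = (-0.6576)·(-3) + (-0.6576)·2 + (-0.1644)·0 + (-0.3288)·(-1) = 0.9864.
u_2 = v_2 − 0.9864·q_1 = (-2.3514, 2.6486, 0.1622, -0.6757).
‖u_2‖ = 3.6093, so q_2 = (-0.6515, 0.7338, 0.0449, -0.1872).

q_2 = (-0.6515, 0.7338, 0.0449, -0.1872)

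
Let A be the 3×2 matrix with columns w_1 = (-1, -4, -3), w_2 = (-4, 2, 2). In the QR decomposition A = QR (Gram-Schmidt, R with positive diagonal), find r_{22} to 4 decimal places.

w_1 = (-1, -4, -3); ‖w_1‖ = 5.0990, so e_1 = (-0.1961, -0.7845, -0.5883).
e_1·w_2 = (-0.1961)·(-4) + (-0.7845)·2 + (-0.5883)·2 = -1.9612.
u_2 = w_2 + 1.9612·e_1 = (-4.3846, 0.4615, 0.8462).
r_{22} = ‖u_2‖ = 4.4893.

r_{22} = 4.4893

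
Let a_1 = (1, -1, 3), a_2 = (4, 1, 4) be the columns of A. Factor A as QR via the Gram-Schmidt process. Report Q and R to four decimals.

a_1 = (1, -1, 3); ‖a_1‖ = 3.3166, so e_1 = (0.3015, -0.3015, 0.9045).
e_1·a_2 = 0.3015·4 + (-0.3015)·1 + 0.9045·4 = 4.5227.
u_2 = a_2 − 4.5227·e_1 = (2.6364, 2.3636, -0.0909).
‖u_2‖ = 3.5420, so e_2 = (0.7443, 0.6673, -0.0257).

Q = [[0.3015, 0.7443], [-0.3015, 0.6673], [0.9045, -0.0257]], R = [[3.3166, 4.5227], [0.0000, 3.5420]]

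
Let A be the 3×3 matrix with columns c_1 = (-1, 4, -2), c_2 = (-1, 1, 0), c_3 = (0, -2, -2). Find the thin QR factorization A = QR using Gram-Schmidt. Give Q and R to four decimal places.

c_1 = (-1, 4, -2); ‖c_1‖ = 4.5826, so e_1 = (-0.2182, 0.8729, -0.4364).
e_1·c_2 = (-0.2182)·(-1) + 0.8729·1 + (-0.4364)·0 = 1.0911.
u_2 = c_2 − 1.0911·e_1 = (-0.7619, 0.0476, 0.4762).
‖u_2‖ = 0.8997, so e_2 = (-0.8468, 0.0529, 0.5293).
e_1·c_3 = (-0.2182)·0 + 0.8729·(-2) + (-0.4364)·(-2) = -0.8729; e_2·c_3 = (-0.8468)·0 + 0.0529·(-2) + 0.5293·(-2) = -1.1644.
u_3 = c_3 + 0.8729·e_1 + 1.1644·e_2 = (-1.1765, -1.1765, -1.7647).
‖u_3‖ = 2.4254, so e_3 = (-0.4851, -0.4851, -0.7276).

Q = [[-0.2182, -0.8468, -0.4851], [0.8729, 0.0529, -0.4851], [-0.4364, 0.5293, -0.7276]], R = [[4.5826, 1.0911, -0.8729], [0.0000, 0.8997, -1.1644], [0.0000, 0.0000, 2.4254]]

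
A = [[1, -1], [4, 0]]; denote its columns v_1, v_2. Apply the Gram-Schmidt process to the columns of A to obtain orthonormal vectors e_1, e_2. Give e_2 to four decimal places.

e_2 = (-0.9701, 0.2425)

v_1 = (1, 4); ‖v_1‖ = 4.1231, so e_1 = (0.2425, 0.9701).
e_1·v_2 = 0.2425·(-1) + 0.9701·0 = -0.2425.
u_2 = v_2 + 0.2425·e_1 = (-0.9412, 0.2353).
‖u_2‖ = 0.9701, so e_2 = (-0.9701, 0.2425).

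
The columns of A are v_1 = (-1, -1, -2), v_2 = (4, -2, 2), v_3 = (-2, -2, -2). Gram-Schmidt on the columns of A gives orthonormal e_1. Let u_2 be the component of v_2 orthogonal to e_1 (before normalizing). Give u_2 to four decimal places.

e_1 = v_1/‖v_1‖ = (-1, -1, -2)/2.4495 = (-0.4082, -0.4082, -0.8165).
r_{12} = e_1·v_2 = -2.4495.
u_2 = v_2 + 2.4495·e_1 = (3.0000, -3.0000, 0.0000).

u_2 = (3.0000, -3.0000, 0.0000)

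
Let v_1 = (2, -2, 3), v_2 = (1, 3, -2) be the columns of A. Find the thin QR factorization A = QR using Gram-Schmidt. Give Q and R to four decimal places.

v_1 = (2, -2, 3); ‖v_1‖ = 4.1231, so e_1 = (0.4851, -0.4851, 0.7276).
e_1·v_2 = 0.4851·1 + (-0.4851)·3 + 0.7276·(-2) = -2.4254.
u_2 = v_2 + 2.4254·e_1 = (2.1765, 1.8235, -0.2353).
‖u_2‖ = 2.8491, so e_2 = (0.7639, 0.6400, -0.0826).

Q = [[0.4851, 0.7639], [-0.4851, 0.6400], [0.7276, -0.0826]], R = [[4.1231, -2.4254], [0.0000, 2.8491]]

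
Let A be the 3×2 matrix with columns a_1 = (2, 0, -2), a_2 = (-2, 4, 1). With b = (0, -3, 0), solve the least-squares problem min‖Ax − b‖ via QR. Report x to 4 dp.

x = (-0.5455, -0.7273)

q_1 = a_1/‖a_1‖ = (2, 0, -2)/2.8284 = (0.7071, 0.0000, -0.7071).
r_{12} = q_1·a_2 = -2.1213.
u_2 = a_2 + 2.1213·q_1 = (-0.5000, 4.0000, -0.5000).
‖u_2‖ = 4.0620, so q_2 = (-0.1231, 0.9847, -0.1231).
Qᵀb = (0.0000, -2.9542).
Back-substitute: x_2 = -2.9542/4.0620 = -0.7273.
x_1 = (0.0000 + 2.1213·(-0.7273))/2.8284 = -0.5455.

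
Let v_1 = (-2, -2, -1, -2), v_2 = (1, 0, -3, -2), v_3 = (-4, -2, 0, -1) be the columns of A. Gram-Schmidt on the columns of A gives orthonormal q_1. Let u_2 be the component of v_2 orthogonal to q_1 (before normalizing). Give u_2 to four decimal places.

q_1 = v_1/‖v_1‖ = (-2, -2, -1, -2)/3.6056 = (-0.5547, -0.5547, -0.2774, -0.5547).
r_{12} = q_1·v_2 = 1.3868.
u_2 = v_2 − 1.3868·q_1 = (1.7692, 0.7692, -2.6154, -1.2308).

u_2 = (1.7692, 0.7692, -2.6154, -1.2308)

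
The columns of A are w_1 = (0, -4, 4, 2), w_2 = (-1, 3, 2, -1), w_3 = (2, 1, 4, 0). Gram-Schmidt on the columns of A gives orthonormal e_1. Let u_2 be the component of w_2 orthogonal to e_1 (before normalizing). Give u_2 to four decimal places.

w_1 = (0, -4, 4, 2); ‖w_1‖ = 6.0000, so e_1 = (0.0000, -0.6667, 0.6667, 0.3333).
e_1·w_2 = 0.0000·(-1) + (-0.6667)·3 + 0.6667·2 + 0.3333·(-1) = -1.0000.
u_2 = w_2 + 1.0000·e_1 = (-1.0000, 2.3333, 2.6667, -0.6667).

u_2 = (-1.0000, 2.3333, 2.6667, -0.6667)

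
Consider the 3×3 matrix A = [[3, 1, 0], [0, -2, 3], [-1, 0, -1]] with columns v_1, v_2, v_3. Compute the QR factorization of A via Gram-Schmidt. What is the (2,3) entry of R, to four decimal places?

r_{23} = -3.1113

v_1 = (3, 0, -1); ‖v_1‖ = 3.1623, so q_1 = (0.9487, 0.0000, -0.3162).
q_1·v_2 = 0.9487·1 + 0.0000·(-2) + (-0.3162)·0 = 0.9487.
u_2 = v_2 − 0.9487·q_1 = (0.1000, -2.0000, 0.3000).
‖u_2‖ = 2.0248, so q_2 = (0.0494, -0.9877, 0.1482).
r_{23} = q_2·v_3 = -3.1113.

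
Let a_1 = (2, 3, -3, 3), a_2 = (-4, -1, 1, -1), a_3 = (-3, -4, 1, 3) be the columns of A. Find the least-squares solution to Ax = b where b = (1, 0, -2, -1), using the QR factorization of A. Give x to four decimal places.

x = (0.0392, -0.0986, -0.1757)

q_1 = a_1/‖a_1‖ = (2, 3, -3, 3)/5.5678 = (0.3592, 0.5388, -0.5388, 0.5388).
r_{12} = q_1·a_2 = -3.0533.
u_2 = a_2 + 3.0533·q_1 = (-2.9032, 0.6452, -0.6452, 0.6452).
‖u_2‖ = 3.1109, so q_2 = (-0.9333, 0.2074, -0.2074, 0.2074).
r_{13} = q_1·a_3 = -2.1553; r_{23} = q_2·a_3 = 2.3850.
u_3 = a_3 + 2.1553·q_1 − 2.3850·q_2 = (0.0000, -3.3333, 0.3333, 3.6667).
‖u_3‖ = 4.9666, so q_3 = (0.0000, -0.6712, 0.0671, 0.7383).
Qᵀb = (0.8980, -0.7259, -0.8725).
Back-substitute: x_3 = -0.8725/4.9666 = -0.1757.
x_2 = (-0.7259 − 2.3850·(-0.1757))/3.1109 = -0.0986.
x_1 = (0.8980 + 3.0533·(-0.0986) + 2.1553·(-0.1757))/5.5678 = 0.0392.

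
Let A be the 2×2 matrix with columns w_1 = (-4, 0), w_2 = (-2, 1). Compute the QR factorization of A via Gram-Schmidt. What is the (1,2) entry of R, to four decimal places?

r_{12} = 2.0000

e_1 = w_1/‖w_1‖ = (-4, 0)/4.0000 = (-1.0000, 0.0000).
r_{12} = e_1·w_2 = 2.0000.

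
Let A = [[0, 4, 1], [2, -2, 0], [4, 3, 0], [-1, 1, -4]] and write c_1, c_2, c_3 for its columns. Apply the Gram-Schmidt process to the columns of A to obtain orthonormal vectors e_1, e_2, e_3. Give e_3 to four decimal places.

e_1 = c_1/‖c_1‖ = (0, 2, 4, -1)/4.5826 = (0.0000, 0.4364, 0.8729, -0.2182).
r_{12} = e_1·c_2 = 1.5275.
u_2 = c_2 − 1.5275·e_1 = (4.0000, -2.6667, 1.6667, 1.3333).
‖u_2‖ = 5.2599, so e_2 = (0.7605, -0.5070, 0.3169, 0.2535).
r_{13} = e_1·c_3 = 0.8729; r_{23} = e_2·c_3 = -0.2535.
u_3 = c_3 − 0.8729·e_1 + 0.2535·e_2 = (1.1928, -0.5095, -0.6816, -3.7453).
‖u_3‖ = 4.0217, so e_3 = (0.2966, -0.1267, -0.1695, -0.9313).

e_3 = (0.2966, -0.1267, -0.1695, -0.9313)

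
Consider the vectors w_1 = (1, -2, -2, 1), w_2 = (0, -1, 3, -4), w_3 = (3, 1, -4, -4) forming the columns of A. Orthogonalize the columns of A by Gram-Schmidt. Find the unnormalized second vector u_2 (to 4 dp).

e_1 = w_1/‖w_1‖ = (1, -2, -2, 1)/3.1623 = (0.3162, -0.6325, -0.6325, 0.3162).
r_{12} = e_1·w_2 = -2.5298.
u_2 = w_2 + 2.5298·e_1 = (0.8000, -2.6000, 1.4000, -3.2000).

u_2 = (0.8000, -2.6000, 1.4000, -3.2000)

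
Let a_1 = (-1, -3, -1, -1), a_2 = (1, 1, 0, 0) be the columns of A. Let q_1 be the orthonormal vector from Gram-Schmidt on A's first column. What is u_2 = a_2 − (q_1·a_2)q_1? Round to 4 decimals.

a_1 = (-1, -3, -1, -1); ‖a_1‖ = 3.4641, so q_1 = (-0.2887, -0.8660, -0.2887, -0.2887).
q_1·a_2 = (-0.2887)·1 + (-0.8660)·1 + (-0.2887)·0 + (-0.2887)·0 = -1.1547.
u_2 = a_2 + 1.1547·q_1 = (0.6667, 0.0000, -0.3333, -0.3333).

u_2 = (0.6667, 0.0000, -0.3333, -0.3333)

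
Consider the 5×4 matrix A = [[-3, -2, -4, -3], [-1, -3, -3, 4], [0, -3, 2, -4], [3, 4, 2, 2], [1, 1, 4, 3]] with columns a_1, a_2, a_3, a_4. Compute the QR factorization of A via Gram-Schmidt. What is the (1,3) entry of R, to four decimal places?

q_1 = a_1/‖a_1‖ = (-3, -1, 0, 3, 1)/4.4721 = (-0.6708, -0.2236, 0.0000, 0.6708, 0.2236).
r_{13} = q_1·a_3 = 5.5902.

r_{13} = 5.5902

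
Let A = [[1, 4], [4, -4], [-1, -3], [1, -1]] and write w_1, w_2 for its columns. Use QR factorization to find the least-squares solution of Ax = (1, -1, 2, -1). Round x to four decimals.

e_1 = w_1/‖w_1‖ = (1, 4, -1, 1)/4.3589 = (0.2294, 0.9177, -0.2294, 0.2294).
r_{12} = e_1·w_2 = -2.2942.
u_2 = w_2 + 2.2942·e_1 = (4.5263, -1.8947, -3.5263, -0.4737).
‖u_2‖ = 6.0611, so e_2 = (0.7468, -0.3126, -0.5818, -0.0782).
Qᵀb = (-1.3765, -0.0261).
Back-substitute: x_2 = -0.0261/6.0611 = -0.0043.
x_1 = (-1.3765 + 2.2942·(-0.0043))/4.3589 = -0.3181.

x = (-0.3181, -0.0043)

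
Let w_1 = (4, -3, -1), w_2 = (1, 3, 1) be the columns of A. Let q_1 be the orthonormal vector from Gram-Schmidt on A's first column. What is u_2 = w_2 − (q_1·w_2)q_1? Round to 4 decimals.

u_2 = (1.9231, 2.3077, 0.7692)

q_1 = w_1/‖w_1‖ = (4, -3, -1)/5.0990 = (0.7845, -0.5883, -0.1961).
r_{12} = q_1·w_2 = -1.1767.
u_2 = w_2 + 1.1767·q_1 = (1.9231, 2.3077, 0.7692).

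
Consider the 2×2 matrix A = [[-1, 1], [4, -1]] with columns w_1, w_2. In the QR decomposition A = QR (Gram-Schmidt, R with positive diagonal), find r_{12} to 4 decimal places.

r_{12} = -1.2127

w_1 = (-1, 4); ‖w_1‖ = 4.1231, so q_1 = (-0.2425, 0.9701).
r_{12} = q_1·w_2 = -1.2127.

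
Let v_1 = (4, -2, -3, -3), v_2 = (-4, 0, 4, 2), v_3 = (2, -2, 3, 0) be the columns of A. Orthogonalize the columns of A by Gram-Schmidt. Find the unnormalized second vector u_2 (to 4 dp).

q_1 = v_1/‖v_1‖ = (4, -2, -3, -3)/6.1644 = (0.6489, -0.3244, -0.4867, -0.4867).
r_{12} = q_1·v_2 = -5.5155.
u_2 = v_2 + 5.5155·q_1 = (-0.4211, -1.7895, 1.3158, -0.6842).

u_2 = (-0.4211, -1.7895, 1.3158, -0.6842)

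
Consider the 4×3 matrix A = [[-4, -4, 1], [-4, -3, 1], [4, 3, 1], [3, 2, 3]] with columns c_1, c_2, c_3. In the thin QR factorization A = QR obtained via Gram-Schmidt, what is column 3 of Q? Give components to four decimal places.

q_3 = (-0.1682, 0.7188, 0.0459, 0.6730)

q_1 = c_1/‖c_1‖ = (-4, -4, 4, 3)/7.5498 = (-0.5298, -0.5298, 0.5298, 0.3974).
r_{12} = q_1·c_2 = 6.0928.
u_2 = c_2 − 6.0928·q_1 = (-0.7719, 0.2281, -0.2281, -0.4211).
‖u_2‖ = 0.9366, so q_2 = (-0.8242, 0.2435, -0.2435, -0.4496).
r_{13} = q_1·c_3 = 0.6623; r_{23} = q_2·c_3 = -2.1729.
u_3 = c_3 − 0.6623·q_1 + 2.1729·q_2 = (-0.4400, 1.8800, 0.1200, 1.7600).
‖u_3‖ = 2.6153, so q_3 = (-0.1682, 0.7188, 0.0459, 0.6730).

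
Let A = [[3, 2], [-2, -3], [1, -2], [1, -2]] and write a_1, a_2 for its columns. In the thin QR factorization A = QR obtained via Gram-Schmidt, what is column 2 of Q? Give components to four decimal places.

e_1 = a_1/‖a_1‖ = (3, -2, 1, 1)/3.8730 = (0.7746, -0.5164, 0.2582, 0.2582).
r_{12} = e_1·a_2 = 2.0656.
u_2 = a_2 − 2.0656·e_1 = (0.4000, -1.9333, -2.5333, -2.5333).
‖u_2‖ = 4.0906, so e_2 = (0.0978, -0.4726, -0.6193, -0.6193).

e_2 = (0.0978, -0.4726, -0.6193, -0.6193)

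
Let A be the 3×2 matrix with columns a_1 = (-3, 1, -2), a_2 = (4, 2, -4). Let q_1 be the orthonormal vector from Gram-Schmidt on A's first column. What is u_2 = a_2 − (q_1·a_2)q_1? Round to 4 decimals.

u_2 = (3.5714, 2.1429, -4.2857)

q_1 = a_1/‖a_1‖ = (-3, 1, -2)/3.7417 = (-0.8018, 0.2673, -0.5345).
r_{12} = q_1·a_2 = -0.5345.
u_2 = a_2 + 0.5345·q_1 = (3.5714, 2.1429, -4.2857).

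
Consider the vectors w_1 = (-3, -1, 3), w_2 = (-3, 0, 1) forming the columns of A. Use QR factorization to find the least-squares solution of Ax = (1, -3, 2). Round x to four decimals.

x = (1.5652, -1.9783)

w_1 = (-3, -1, 3); ‖w_1‖ = 4.3589, so q_1 = (-0.6882, -0.2294, 0.6882).
q_1·w_2 = (-0.6882)·(-3) + (-0.2294)·0 + 0.6882·1 = 2.7530.
u_2 = w_2 − 2.7530·q_1 = (-1.1053, 0.6316, -0.8947).
‖u_2‖ = 1.5560, so q_2 = (-0.7103, 0.4059, -0.5750).
Qᵀb = (1.3765, -3.0781).
Back-substitute: x_2 = -3.0781/1.5560 = -1.9783.
x_1 = (1.3765 − 2.7530·(-1.9783))/4.3589 = 1.5652.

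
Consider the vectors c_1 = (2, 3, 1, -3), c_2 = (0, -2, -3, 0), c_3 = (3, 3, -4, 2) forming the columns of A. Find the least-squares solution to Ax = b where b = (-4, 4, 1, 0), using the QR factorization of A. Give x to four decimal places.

q_1 = c_1/‖c_1‖ = (2, 3, 1, -3)/4.7958 = (0.4170, 0.6255, 0.2085, -0.6255).
r_{12} = q_1·c_2 = -1.8766.
u_2 = c_2 + 1.8766·q_1 = (0.7826, -0.8261, -2.6087, -1.1739).
‖u_2‖ = 3.0787, so q_2 = (0.2542, -0.2683, -0.8473, -0.3813).
r_{13} = q_1·c_3 = 1.0426; r_{23} = q_2·c_3 = 2.5844.
u_3 = c_3 − 1.0426·q_1 − 2.5844·q_2 = (1.9083, 3.0413, -2.0275, 3.6376).
‖u_3‖ = 5.4985, so q_3 = (0.3470, 0.5531, -0.3687, 0.6616).
Qᵀb = (1.0426, -2.9375, 0.4555).
Back-substitute: x_3 = 0.4555/5.4985 = 0.0828.
x_2 = (-2.9375 − 2.5844·0.0828)/3.0787 = -1.0237.
x_1 = (1.0426 + 1.8766·(-1.0237) − 1.0426·0.0828)/4.7958 = -0.2012.

x = (-0.2012, -1.0237, 0.0828)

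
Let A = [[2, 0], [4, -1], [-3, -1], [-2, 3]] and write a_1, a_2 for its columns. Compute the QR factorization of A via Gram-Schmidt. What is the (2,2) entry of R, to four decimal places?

e_1 = a_1/‖a_1‖ = (2, 4, -3, -2)/5.7446 = (0.3482, 0.6963, -0.5222, -0.3482).
r_{12} = e_1·a_2 = -1.2185.
u_2 = a_2 + 1.2185·e_1 = (0.4242, -0.1515, -1.6364, 2.5758).
r_{22} = ‖u_2‖ = 3.0847.

r_{22} = 3.0847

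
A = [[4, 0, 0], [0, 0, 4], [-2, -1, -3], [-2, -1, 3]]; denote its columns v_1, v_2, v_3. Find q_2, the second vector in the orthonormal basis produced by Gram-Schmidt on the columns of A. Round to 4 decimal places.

v_1 = (4, 0, -2, -2); ‖v_1‖ = 4.8990, so q_1 = (0.8165, 0.0000, -0.4082, -0.4082).
q_1·v_2 = 0.8165·0 + 0.0000·0 + (-0.4082)·(-1) + (-0.4082)·(-1) = 0.8165.
u_2 = v_2 − 0.8165·q_1 = (-0.6667, 0.0000, -0.6667, -0.6667).
‖u_2‖ = 1.1547, so q_2 = (-0.5774, 0.0000, -0.5774, -0.5774).

q_2 = (-0.5774, 0.0000, -0.5774, -0.5774)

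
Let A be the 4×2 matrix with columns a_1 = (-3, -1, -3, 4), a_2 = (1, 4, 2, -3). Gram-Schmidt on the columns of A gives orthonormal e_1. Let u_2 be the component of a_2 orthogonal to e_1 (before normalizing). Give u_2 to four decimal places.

e_1 = a_1/‖a_1‖ = (-3, -1, -3, 4)/5.9161 = (-0.5071, -0.1690, -0.5071, 0.6761).
r_{12} = e_1·a_2 = -4.2258.
u_2 = a_2 + 4.2258·e_1 = (-1.1429, 3.2857, -0.1429, -0.1429).

u_2 = (-1.1429, 3.2857, -0.1429, -0.1429)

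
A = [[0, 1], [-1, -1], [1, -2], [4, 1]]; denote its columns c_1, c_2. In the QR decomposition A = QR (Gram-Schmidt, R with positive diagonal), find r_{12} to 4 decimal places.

r_{12} = 0.7071

e_1 = c_1/‖c_1‖ = (0, -1, 1, 4)/4.2426 = (0.0000, -0.2357, 0.2357, 0.9428).
r_{12} = e_1·c_2 = 0.7071.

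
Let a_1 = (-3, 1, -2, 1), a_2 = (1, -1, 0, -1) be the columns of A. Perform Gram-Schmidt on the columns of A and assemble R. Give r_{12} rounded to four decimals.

a_1 = (-3, 1, -2, 1); ‖a_1‖ = 3.8730, so q_1 = (-0.7746, 0.2582, -0.5164, 0.2582).
r_{12} = q_1·a_2 = -1.2910.

r_{12} = -1.2910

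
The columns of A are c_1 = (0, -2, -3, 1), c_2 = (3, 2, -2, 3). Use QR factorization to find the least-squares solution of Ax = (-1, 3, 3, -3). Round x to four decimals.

e_1 = c_1/‖c_1‖ = (0, -2, -3, 1)/3.7417 = (0.0000, -0.5345, -0.8018, 0.2673).
r_{12} = e_1·c_2 = 1.3363.
u_2 = c_2 − 1.3363·e_1 = (3.0000, 2.7143, -0.9286, 2.6429).
‖u_2‖ = 4.9208, so e_2 = (0.6097, 0.5516, -0.1887, 0.5371).
Qᵀb = (-4.8107, -1.1322).
Back-substitute: x_2 = -1.1322/4.9208 = -0.2301.
x_1 = (-4.8107 − 1.3363·(-0.2301))/3.7417 = -1.2035.

x = (-1.2035, -0.2301)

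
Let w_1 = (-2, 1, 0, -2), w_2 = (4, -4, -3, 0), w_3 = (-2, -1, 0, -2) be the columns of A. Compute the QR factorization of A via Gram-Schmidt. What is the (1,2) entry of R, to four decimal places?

w_1 = (-2, 1, 0, -2); ‖w_1‖ = 3.0000, so e_1 = (-0.6667, 0.3333, 0.0000, -0.6667).
r_{12} = e_1·w_2 = -4.0000.

r_{12} = -4.0000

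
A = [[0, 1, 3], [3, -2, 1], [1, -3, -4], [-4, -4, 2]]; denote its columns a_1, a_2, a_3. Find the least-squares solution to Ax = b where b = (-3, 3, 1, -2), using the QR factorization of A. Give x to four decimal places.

x = (0.6861, -0.2571, -0.2180)

a_1 = (0, 3, 1, -4); ‖a_1‖ = 5.0990, so q_1 = (0.0000, 0.5883, 0.1961, -0.7845).
q_1·a_2 = 0.0000·1 + 0.5883·(-2) + 0.1961·(-3) + (-0.7845)·(-4) = 1.3728.
u_2 = a_2 − 1.3728·q_1 = (1.0000, -2.8077, -3.2692, -2.9231).
‖u_2‖ = 5.3024, so q_2 = (0.1886, -0.5295, -0.6166, -0.5513).
q_1·a_3 = 0.0000·3 + 0.5883·1 + 0.1961·(-4) + (-0.7845)·2 = -1.7650; q_2·a_3 = 0.1886·3 + (-0.5295)·1 + (-0.6166)·(-4) + (-0.5513)·2 = 1.3999.
u_3 = a_3 + 1.7650·q_1 − 1.3999·q_2 = (2.7360, 2.7798, -2.7907, 1.3871).
‖u_3‖ = 4.9925, so q_3 = (0.5480, 0.5568, -0.5590, 0.2778).
Qᵀb = (3.5301, -1.6683, -1.0884).
Back-substitute: x_3 = -1.0884/4.9925 = -0.2180.
x_2 = (-1.6683 − 1.3999·(-0.2180))/5.3024 = -0.2571.
x_1 = (3.5301 − 1.3728·(-0.2571) + 1.7650·(-0.2180))/5.0990 = 0.6861.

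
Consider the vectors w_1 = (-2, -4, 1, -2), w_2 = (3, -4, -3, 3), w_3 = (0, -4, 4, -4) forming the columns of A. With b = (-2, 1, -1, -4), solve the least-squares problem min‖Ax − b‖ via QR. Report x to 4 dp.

x = (0.5998, -0.5056, -0.2675)

w_1 = (-2, -4, 1, -2); ‖w_1‖ = 5.0000, so e_1 = (-0.4000, -0.8000, 0.2000, -0.4000).
e_1·w_2 = (-0.4000)·3 + (-0.8000)·(-4) + 0.2000·(-3) + (-0.4000)·3 = 0.2000.
u_2 = w_2 − 0.2000·e_1 = (3.0800, -3.8400, -3.0400, 3.0800).
‖u_2‖ = 6.5544, so e_2 = (0.4699, -0.5859, -0.4638, 0.4699).
e_1·w_3 = (-0.4000)·0 + (-0.8000)·(-4) + 0.2000·4 + (-0.4000)·(-4) = 5.6000; e_2·w_3 = 0.4699·0 + (-0.5859)·(-4) + (-0.4638)·4 + 0.4699·(-4) = -1.3914.
u_3 = w_3 − 5.6000·e_1 + 1.3914·e_2 = (2.8939, -0.3352, 2.2346, -1.1061).
‖u_3‖ = 3.8346, so e_3 = (0.7547, -0.0874, 0.5828, -0.2885).
Qᵀb = (1.4000, -2.9415, -1.0257).
Back-substitute: x_3 = -1.0257/3.8346 = -0.2675.
x_2 = (-2.9415 + 1.3914·(-0.2675))/6.5544 = -0.5056.
x_1 = (1.4000 − 0.2000·(-0.5056) − 5.6000·(-0.2675))/5.0000 = 0.5998.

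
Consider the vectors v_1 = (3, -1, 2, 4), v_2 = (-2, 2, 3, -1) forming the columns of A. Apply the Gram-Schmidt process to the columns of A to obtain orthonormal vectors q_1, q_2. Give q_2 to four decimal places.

q_2 = (-0.3416, 0.4392, 0.8295, -0.0488)

q_1 = v_1/‖v_1‖ = (3, -1, 2, 4)/5.4772 = (0.5477, -0.1826, 0.3651, 0.7303).
r_{12} = q_1·v_2 = -1.0954.
u_2 = v_2 + 1.0954·q_1 = (-1.4000, 1.8000, 3.4000, -0.2000).
‖u_2‖ = 4.0988, so q_2 = (-0.3416, 0.4392, 0.8295, -0.0488).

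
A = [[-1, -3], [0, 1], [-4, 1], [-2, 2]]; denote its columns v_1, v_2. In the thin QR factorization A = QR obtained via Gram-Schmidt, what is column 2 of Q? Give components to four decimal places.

q_2 = (-0.8714, 0.2691, 0.0128, 0.4101)

q_1 = v_1/‖v_1‖ = (-1, 0, -4, -2)/4.5826 = (-0.2182, 0.0000, -0.8729, -0.4364).
r_{12} = q_1·v_2 = -1.0911.
u_2 = v_2 + 1.0911·q_1 = (-3.2381, 1.0000, 0.0476, 1.5238).
‖u_2‖ = 3.7161, so q_2 = (-0.8714, 0.2691, 0.0128, 0.4101).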